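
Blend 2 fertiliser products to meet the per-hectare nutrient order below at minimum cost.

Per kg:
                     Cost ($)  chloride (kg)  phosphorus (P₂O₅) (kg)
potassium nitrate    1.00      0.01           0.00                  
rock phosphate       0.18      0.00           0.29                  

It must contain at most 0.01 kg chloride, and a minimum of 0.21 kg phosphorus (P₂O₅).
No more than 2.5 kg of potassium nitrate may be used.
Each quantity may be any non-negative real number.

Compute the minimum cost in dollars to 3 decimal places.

$0.130

Set it up as a linear program. Let x1 = kg of potassium nitrate, x2 = kg of rock phosphate.
Minimise 1x1 + 0.18x2 with:
  0.01x1 ≤ 0.01   (chloride)
  0.29x2 ≥ 0.21   (phosphorus (P₂O₅))
  x1 ≤ 2.5
  x1, x2 ≥ 0.
At the optimum only rock phosphate is positive (potassium nitrate = 0). Binding constraint: phosphorus (P₂O₅).
So rock phosphate = 0.7241 kg.
Total cost: 0.18·0.7241 = 0.13034.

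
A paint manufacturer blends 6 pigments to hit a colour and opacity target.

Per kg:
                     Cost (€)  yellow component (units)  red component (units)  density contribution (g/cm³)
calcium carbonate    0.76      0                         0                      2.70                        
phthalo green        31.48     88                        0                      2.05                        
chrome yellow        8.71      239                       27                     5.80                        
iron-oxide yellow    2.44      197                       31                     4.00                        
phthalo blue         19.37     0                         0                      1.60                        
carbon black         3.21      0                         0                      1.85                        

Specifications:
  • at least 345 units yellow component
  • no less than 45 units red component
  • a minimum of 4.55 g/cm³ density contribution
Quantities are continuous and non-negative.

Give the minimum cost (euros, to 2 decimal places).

€4.27

This is a linear program. Let x1 = kg of calcium carbonate, x2 = kg of phthalo green, x3 = kg of chrome yellow, x4 = kg of iron-oxide yellow, x5 = kg of phthalo blue, x6 = kg of carbon black.
Minimise 0.76x1 + 31.48x2 + 8.71x3 + 2.44x4 + 19.37x5 + 3.21x6 s.t.:
  88x2 + 239x3 + 197x4 ≥ 345   (yellow component)
  27x3 + 31x4 ≥ 45   (red component)
  2.7x1 + 2.05x2 + 5.8x3 + 4x4 + 1.6x5 + 1.85x6 ≥ 4.55   (density contribution)
  x1, x2, x3, x4, x5, x6 ≥ 0.
The cheapest feasible vertex uses only iron-oxide yellow; calcium carbonate, phthalo green, chrome yellow, phthalo blue, carbon black are not used. The yellow component requirement is met with equality.
Optimal quantities: iron-oxide yellow = 1.751 kg.
Hence cost = 2.44·1.751 = €4.2724.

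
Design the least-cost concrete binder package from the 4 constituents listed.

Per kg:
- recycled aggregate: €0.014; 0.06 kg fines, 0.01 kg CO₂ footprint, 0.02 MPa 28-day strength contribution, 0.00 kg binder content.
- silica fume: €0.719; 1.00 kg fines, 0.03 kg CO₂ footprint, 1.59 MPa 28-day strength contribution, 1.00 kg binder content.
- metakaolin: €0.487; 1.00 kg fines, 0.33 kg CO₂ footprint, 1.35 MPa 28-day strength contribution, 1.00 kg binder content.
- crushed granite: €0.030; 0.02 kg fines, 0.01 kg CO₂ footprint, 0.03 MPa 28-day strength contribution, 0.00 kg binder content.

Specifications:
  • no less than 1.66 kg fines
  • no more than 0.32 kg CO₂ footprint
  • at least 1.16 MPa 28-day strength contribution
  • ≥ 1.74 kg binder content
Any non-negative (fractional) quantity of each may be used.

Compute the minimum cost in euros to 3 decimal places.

Let x1 = kg of recycled aggregate, x2 = kg of silica fume, x3 = kg of metakaolin, x4 = kg of crushed granite.
Minimize 0.014x1 + 0.719x2 + 0.487x3 + 0.03x4 with:
  0.06x1 + 1x2 + 1x3 + 0.02x4 ≥ 1.66   (fines)
  0.01x1 + 0.03x2 + 0.33x3 + 0.01x4 ≤ 0.32   (CO₂ footprint)
  0.02x1 + 1.59x2 + 1.35x3 + 0.03x4 ≥ 1.16   (28-day strength contribution)
  1x2 + 1x3 ≥ 1.74   (binder content)
  x1, x2, x3, x4 ≥ 0.
The cheapest feasible vertex uses only silica fume, metakaolin; recycled aggregate, crushed granite are not used. There the CO₂ footprint and binder content constraints are tight.
That vertex is x2 = 0.8473, x3 = 0.8927.
Cost = 0.719·0.8473 + 0.487·0.8927 = 1.04395.

€1.044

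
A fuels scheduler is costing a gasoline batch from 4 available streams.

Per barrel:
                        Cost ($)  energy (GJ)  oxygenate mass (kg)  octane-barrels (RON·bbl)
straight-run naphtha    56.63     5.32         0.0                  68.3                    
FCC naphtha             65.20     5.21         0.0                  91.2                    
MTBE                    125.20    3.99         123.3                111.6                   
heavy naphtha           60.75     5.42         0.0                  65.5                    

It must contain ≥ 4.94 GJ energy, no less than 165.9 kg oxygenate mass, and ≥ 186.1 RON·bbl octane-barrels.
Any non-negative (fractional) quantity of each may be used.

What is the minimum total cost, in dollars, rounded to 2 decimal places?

Treat it as an LP. Let x1 = barrels of straight-run naphtha, x2 = barrels of FCC naphtha, x3 = barrels of MTBE, x4 = barrels of heavy naphtha.
Minimise 56.63x1 + 65.2x2 + 125.2x3 + 60.75x4 s.t.:
  5.32x1 + 5.21x2 + 3.99x3 + 5.42x4 ≥ 4.94   (energy)
  123.3x3 ≥ 165.9   (oxygenate mass)
  68.3x1 + 91.2x2 + 111.6x3 + 65.5x4 ≥ 186.1   (octane-barrels)
  x1, x2, x3, x4 ≥ 0.
The optimal basis is {FCC naphtha, MTBE}; straight-run naphtha, heavy naphtha drop out. Binding constraints: oxygenate mass and octane-barrels.
That vertex is x2 = 0.3941, x3 = 1.3455.
Total cost: 65.2·0.3941 + 125.2·1.3455 = 194.1519.

$194.15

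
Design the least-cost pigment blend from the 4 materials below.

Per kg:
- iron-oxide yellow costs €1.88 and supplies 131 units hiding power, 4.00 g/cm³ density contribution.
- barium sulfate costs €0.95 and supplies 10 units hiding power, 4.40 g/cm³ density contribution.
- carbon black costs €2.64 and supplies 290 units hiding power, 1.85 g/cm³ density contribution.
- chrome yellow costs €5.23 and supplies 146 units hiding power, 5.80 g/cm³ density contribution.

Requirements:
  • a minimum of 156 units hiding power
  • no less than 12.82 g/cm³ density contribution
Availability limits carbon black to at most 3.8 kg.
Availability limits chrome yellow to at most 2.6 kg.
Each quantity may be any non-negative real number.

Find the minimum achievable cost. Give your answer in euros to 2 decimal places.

Let x1 = kg of iron-oxide yellow, x2 = kg of barium sulfate, x3 = kg of carbon black, x4 = kg of chrome yellow.
Minimise 1.88x1 + 0.95x2 + 2.64x3 + 5.23x4 with:
  131x1 + 10x2 + 290x3 + 146x4 ≥ 156   (hiding power)
  4x1 + 4.4x2 + 1.85x3 + 5.8x4 ≥ 12.82   (density contribution)
  x3 ≤ 3.8
  x4 ≤ 2.6
  x1, x2, x3, x4 ≥ 0.
The cheapest feasible vertex uses only barium sulfate, carbon black; iron-oxide yellow, chrome yellow are not used. The hiding power and density contribution requirements are met with equality.
Optimal quantities: barium sulfate = 2.727 kg, carbon black = 0.4439 kg.
Hence cost = 0.95·2.727 + 2.64·0.4439 = €3.7625.

€3.76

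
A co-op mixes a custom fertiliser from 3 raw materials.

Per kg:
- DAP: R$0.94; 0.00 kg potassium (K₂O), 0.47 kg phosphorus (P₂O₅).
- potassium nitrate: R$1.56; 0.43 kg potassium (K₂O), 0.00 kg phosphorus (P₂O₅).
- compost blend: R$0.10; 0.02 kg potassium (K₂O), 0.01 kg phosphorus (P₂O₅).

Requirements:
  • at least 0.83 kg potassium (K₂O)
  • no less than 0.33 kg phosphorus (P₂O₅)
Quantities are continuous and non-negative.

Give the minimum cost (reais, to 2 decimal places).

Let x1 = kg of DAP, x2 = kg of potassium nitrate, x3 = kg of compost blend.
Minimise 0.94x1 + 1.56x2 + 0.1x3 with:
  0.43x2 + 0.02x3 ≥ 0.83   (potassium (K₂O))
  0.47x1 + 0.01x3 ≥ 0.33   (phosphorus (P₂O₅))
  x1, x2, x3 ≥ 0.
The optimal basis is {DAP, potassium nitrate}; compost blend drops out. Binding constraints: potassium (K₂O) and phosphorus (P₂O₅).
Optimal quantities: DAP = 0.7021 kg, potassium nitrate = 1.93 kg.
Hence cost = 0.94·0.7021 + 1.56·1.93 = R$3.6708.

R$3.67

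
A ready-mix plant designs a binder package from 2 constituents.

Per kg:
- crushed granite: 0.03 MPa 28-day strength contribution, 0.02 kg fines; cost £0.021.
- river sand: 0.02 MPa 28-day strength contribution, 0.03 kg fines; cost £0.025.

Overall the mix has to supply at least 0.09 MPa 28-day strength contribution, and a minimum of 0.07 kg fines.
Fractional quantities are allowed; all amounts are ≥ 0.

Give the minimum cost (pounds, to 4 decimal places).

This is a linear program. Let x1 = kg of crushed granite, x2 = kg of river sand.
Minimize 0.021x1 + 0.025x2 subject to:
  0.03x1 + 0.02x2 ≥ 0.09   (28-day strength contribution)
  0.02x1 + 0.03x2 ≥ 0.07   (fines)
  x1, x2 ≥ 0.
Both inputs are positive at the optimum. There the 28-day strength contribution and fines constraints are tight.
So crushed granite = 2.6 kg, river sand = 0.6 kg.
Total cost: 0.021·2.6 + 0.025·0.6 = 0.069600.

£0.0696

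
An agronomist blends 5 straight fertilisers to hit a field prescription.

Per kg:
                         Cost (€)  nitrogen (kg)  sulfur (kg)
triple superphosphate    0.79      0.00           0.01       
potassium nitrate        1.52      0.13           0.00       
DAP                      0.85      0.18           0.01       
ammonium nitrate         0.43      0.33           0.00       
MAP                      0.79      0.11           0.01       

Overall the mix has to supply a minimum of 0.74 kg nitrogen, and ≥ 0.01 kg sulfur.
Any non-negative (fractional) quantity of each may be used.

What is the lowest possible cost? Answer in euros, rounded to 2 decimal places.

Set it up as a linear program. Let x1 = kg of triple superphosphate, x2 = kg of potassium nitrate, x3 = kg of DAP, x4 = kg of ammonium nitrate, x5 = kg of MAP.
min 0.79x1 + 1.52x2 + 0.85x3 + 0.43x4 + 0.79x5 s.t.:
  0.13x2 + 0.18x3 + 0.33x4 + 0.11x5 ≥ 0.74   (nitrogen)
  0.01x1 + 0.01x3 + 0.01x5 ≥ 0.01   (sulfur)
  x1, x2, x3, x4, x5 ≥ 0.
At the optimum only DAP, ammonium nitrate are positive (triple superphosphate, potassium nitrate, MAP = 0). There the nitrogen and sulfur constraints are tight.
So DAP = 1 kg, ammonium nitrate = 1.697 kg.
Total cost: 0.85·1 + 0.43·1.697 = 1.5797.

€1.58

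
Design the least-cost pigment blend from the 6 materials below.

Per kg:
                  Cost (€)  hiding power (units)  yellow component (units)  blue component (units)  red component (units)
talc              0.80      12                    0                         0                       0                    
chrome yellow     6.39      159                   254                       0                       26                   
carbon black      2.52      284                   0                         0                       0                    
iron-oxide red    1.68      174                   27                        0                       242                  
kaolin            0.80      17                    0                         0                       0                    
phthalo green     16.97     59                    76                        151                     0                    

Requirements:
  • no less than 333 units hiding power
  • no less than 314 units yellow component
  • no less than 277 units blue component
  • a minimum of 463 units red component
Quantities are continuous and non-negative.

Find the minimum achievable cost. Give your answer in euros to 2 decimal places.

€37.38

Let x1 = kg of talc, x2 = kg of chrome yellow, x3 = kg of carbon black, x4 = kg of iron-oxide red, x5 = kg of kaolin, x6 = kg of phthalo green.
Minimise 0.8x1 + 6.39x2 + 2.52x3 + 1.68x4 + 0.8x5 + 16.97x6 subject to:
  12x1 + 159x2 + 284x3 + 174x4 + 17x5 + 59x6 ≥ 333   (hiding power)
  254x2 + 27x4 + 76x6 ≥ 314   (yellow component)
  151x6 ≥ 277   (blue component)
  26x2 + 242x4 ≥ 463   (red component)
  x1, x2, x3, x4, x5, x6 ≥ 0.
The minimum-cost mix takes nothing from talc, carbon black, kaolin — only chrome yellow, iron-oxide red, phthalo green. The yellow component, blue component, red component requirements are met with equality.
So chrome yellow = 0.4896 kg, iron-oxide red = 1.861 kg, phthalo green = 1.834 kg.
Hence cost = 6.39·0.4896 + 1.68·1.861 + 16.97·1.834 = €37.3780.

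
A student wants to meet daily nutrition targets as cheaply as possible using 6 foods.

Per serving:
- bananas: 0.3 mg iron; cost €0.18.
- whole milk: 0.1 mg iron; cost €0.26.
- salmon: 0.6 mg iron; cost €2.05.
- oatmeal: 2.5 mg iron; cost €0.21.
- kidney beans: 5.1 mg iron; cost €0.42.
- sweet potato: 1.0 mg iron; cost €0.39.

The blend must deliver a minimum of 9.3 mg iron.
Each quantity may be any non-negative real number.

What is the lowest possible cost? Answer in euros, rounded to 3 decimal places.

Let x1 = servings of bananas, x2 = servings of whole milk, x3 = servings of salmon, x4 = servings of oatmeal, x5 = servings of kidney beans, x6 = servings of sweet potato.
Minimize 0.18x1 + 0.26x2 + 2.05x3 + 0.21x4 + 0.42x5 + 0.39x6 s.t.:
  0.3x1 + 0.1x2 + 0.6x3 + 2.5x4 + 5.1x5 + 1x6 ≥ 9.3   (iron)
  x1, x2, x3, x4, x5, x6 ≥ 0.
The optimal basis is {kidney beans}; bananas, whole milk, salmon, oatmeal, sweet potato drop out. The iron requirement is met with equality.
Optimal quantities: kidney beans = 1.824 servings.
Cost = 0.42·1.824 = 0.76608.

€0.766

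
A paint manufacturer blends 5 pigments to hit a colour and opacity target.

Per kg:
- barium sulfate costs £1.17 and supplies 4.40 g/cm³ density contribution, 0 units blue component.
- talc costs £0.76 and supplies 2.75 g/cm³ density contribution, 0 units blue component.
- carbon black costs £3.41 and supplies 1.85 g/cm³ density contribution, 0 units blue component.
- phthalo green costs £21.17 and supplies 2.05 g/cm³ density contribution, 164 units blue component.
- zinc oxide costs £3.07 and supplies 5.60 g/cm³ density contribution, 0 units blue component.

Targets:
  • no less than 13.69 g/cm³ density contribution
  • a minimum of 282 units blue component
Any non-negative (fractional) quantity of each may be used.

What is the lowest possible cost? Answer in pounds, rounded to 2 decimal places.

£39.11

Let x1 = kg of barium sulfate, x2 = kg of talc, x3 = kg of carbon black, x4 = kg of phthalo green, x5 = kg of zinc oxide.
Minimise 1.17x1 + 0.76x2 + 3.41x3 + 21.17x4 + 3.07x5 subject to:
  4.4x1 + 2.75x2 + 1.85x3 + 2.05x4 + 5.6x5 ≥ 13.69   (density contribution)
  164x4 ≥ 282   (blue component)
  x1, x2, x3, x4, x5 ≥ 0.
The optimal basis is {barium sulfate, phthalo green}; talc, carbon black, zinc oxide drop out. The density contribution and blue component requirements are met with equality.
Solving gives x1 = 2.310227, x4 = 1.719512.
Total cost: 1.17·2.310227 + 21.17·1.719512 = 39.10503.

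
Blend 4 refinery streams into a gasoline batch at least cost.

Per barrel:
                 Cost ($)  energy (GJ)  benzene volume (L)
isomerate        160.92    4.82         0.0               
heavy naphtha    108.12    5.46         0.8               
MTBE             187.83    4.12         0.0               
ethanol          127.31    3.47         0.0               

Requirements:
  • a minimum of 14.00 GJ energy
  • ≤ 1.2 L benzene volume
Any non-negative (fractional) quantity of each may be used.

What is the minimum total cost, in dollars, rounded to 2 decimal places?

$356.15

Treat it as an LP. Let x1 = barrels of isomerate, x2 = barrels of heavy naphtha, x3 = barrels of MTBE, x4 = barrels of ethanol.
Minimise 160.92x1 + 108.12x2 + 187.83x3 + 127.31x4 s.t.:
  4.82x1 + 5.46x2 + 4.12x3 + 3.47x4 ≥ 14   (energy)
  0.8x2 ≤ 1.2   (benzene volume)
  x1, x2, x3, x4 ≥ 0.
The optimal basis is {isomerate, heavy naphtha}; MTBE, ethanol drop out. There the energy and benzene volume constraints are tight.
Optimal quantities: isomerate = 1.2054 barrels, heavy naphtha = 1.5 barrels.
Hence cost = 160.92·1.2054 + 108.12·1.5 = $356.1530.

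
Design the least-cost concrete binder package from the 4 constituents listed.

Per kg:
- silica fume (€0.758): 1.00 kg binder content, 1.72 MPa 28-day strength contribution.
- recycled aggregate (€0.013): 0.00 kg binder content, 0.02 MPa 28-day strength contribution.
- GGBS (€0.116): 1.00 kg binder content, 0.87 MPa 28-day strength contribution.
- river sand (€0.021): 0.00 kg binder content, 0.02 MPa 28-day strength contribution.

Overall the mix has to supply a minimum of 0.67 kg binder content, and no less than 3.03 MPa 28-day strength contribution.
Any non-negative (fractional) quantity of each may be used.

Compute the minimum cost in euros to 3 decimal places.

Let x1 = kg of silica fume, x2 = kg of recycled aggregate, x3 = kg of GGBS, x4 = kg of river sand.
min 0.758x1 + 0.013x2 + 0.116x3 + 0.021x4 s.t.:
  1x1 + 1x3 ≥ 0.67   (binder content)
  1.72x1 + 0.02x2 + 0.87x3 + 0.02x4 ≥ 3.03   (28-day strength contribution)
  x1, x2, x3, x4 ≥ 0.
At the optimum only GGBS is positive (silica fume, recycled aggregate, river sand = 0). There the 28-day strength contribution constraint is tight.
Solving gives x3 = 3.483.
Cost = 0.116·3.483 = 0.40403.

€0.404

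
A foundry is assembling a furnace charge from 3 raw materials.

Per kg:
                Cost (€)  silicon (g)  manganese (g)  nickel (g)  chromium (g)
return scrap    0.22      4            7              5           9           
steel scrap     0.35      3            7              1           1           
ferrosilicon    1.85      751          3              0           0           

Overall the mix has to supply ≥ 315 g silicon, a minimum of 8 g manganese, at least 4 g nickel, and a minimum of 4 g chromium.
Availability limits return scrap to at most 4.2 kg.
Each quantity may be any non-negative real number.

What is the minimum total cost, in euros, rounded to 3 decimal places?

€0.979

This is a linear program. Let x1 = kg of return scrap, x2 = kg of steel scrap, x3 = kg of ferrosilicon.
Minimize 0.22x1 + 0.35x2 + 1.85x3 subject to:
  4x1 + 3x2 + 751x3 ≥ 315   (silicon)
  7x1 + 7x2 + 3x3 ≥ 8   (manganese)
  5x1 + 1x2 ≥ 4   (nickel)
  9x1 + 1x2 ≥ 4   (chromium)
  x1 ≤ 4.2
  x1, x2, x3 ≥ 0.
The minimum-cost mix takes nothing from steel scrap — only return scrap, ferrosilicon. Binding constraints: silicon and manganese.
Optimal quantities: return scrap = 0.9653 kg, ferrosilicon = 0.4143 kg.
Cost = 0.22·0.9653 + 1.85·0.4143 = 0.97882.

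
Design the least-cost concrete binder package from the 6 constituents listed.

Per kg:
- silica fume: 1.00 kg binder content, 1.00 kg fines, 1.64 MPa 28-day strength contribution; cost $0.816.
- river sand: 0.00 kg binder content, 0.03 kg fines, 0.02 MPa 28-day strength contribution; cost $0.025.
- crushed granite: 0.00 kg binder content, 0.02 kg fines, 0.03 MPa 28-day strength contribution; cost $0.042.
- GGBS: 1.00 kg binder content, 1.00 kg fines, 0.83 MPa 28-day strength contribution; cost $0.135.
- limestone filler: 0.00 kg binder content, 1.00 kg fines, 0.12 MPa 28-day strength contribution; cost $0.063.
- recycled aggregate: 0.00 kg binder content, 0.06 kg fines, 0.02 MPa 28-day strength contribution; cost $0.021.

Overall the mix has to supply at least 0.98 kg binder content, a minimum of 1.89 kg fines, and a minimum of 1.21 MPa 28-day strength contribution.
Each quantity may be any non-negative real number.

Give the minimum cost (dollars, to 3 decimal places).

This is a linear program. Let x1 = kg of silica fume, x2 = kg of river sand, x3 = kg of crushed granite, x4 = kg of GGBS, x5 = kg of limestone filler, x6 = kg of recycled aggregate.
Minimise 0.816x1 + 0.025x2 + 0.042x3 + 0.135x4 + 0.063x5 + 0.021x6 with:
  1x1 + 1x4 ≥ 0.98   (binder content)
  1x1 + 0.03x2 + 0.02x3 + 1x4 + 1x5 + 0.06x6 ≥ 1.89   (fines)
  1.64x1 + 0.02x2 + 0.03x3 + 0.83x4 + 0.12x5 + 0.02x6 ≥ 1.21   (28-day strength contribution)
  x1, x2, x3, x4, x5, x6 ≥ 0.
At the optimum only GGBS, limestone filler are positive (silica fume, river sand, crushed granite, recycled aggregate = 0). The fines and 28-day strength contribution requirements are met with equality.
So GGBS = 1.385 kg, limestone filler = 0.5052 kg.
Cost = 0.135·1.385 + 0.063·0.5052 = 0.21880.

$0.219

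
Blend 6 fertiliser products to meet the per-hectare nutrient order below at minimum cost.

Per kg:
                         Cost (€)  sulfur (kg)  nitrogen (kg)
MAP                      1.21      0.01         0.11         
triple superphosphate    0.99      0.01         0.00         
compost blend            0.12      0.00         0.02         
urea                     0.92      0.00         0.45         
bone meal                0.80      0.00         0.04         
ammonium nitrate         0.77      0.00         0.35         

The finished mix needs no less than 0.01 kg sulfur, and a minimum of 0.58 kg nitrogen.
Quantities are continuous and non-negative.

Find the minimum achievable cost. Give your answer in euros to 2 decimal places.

€2.17

Let x1 = kg of MAP, x2 = kg of triple superphosphate, x3 = kg of compost blend, x4 = kg of urea, x5 = kg of bone meal, x6 = kg of ammonium nitrate.
Minimise 1.21x1 + 0.99x2 + 0.12x3 + 0.92x4 + 0.8x5 + 0.77x6 subject to:
  0.01x1 + 0.01x2 ≥ 0.01   (sulfur)
  0.11x1 + 0.02x3 + 0.45x4 + 0.04x5 + 0.35x6 ≥ 0.58   (nitrogen)
  x1, x2, x3, x4, x5, x6 ≥ 0.
At the optimum only MAP, urea are positive (triple superphosphate, compost blend, bone meal, ammonium nitrate = 0). Binding constraints: sulfur and nitrogen.
Solving gives x1 = 1, x4 = 1.044.
Total cost: 1.21·1 + 0.92·1.044 = 2.1705.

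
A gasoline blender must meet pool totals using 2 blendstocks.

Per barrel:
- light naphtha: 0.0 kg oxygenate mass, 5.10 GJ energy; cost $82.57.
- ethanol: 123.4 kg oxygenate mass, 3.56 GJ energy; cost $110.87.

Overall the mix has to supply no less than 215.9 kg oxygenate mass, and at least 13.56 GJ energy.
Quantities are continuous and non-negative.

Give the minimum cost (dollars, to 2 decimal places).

Set it up as a linear program. Let x1 = barrels of light naphtha, x2 = barrels of ethanol.
Minimise 82.57x1 + 110.87x2 s.t.:
  123.4x2 ≥ 215.9   (oxygenate mass)
  5.1x1 + 3.56x2 ≥ 13.56   (energy)
  x1, x2 ≥ 0.
Both inputs are positive at the optimum. The oxygenate mass and energy requirements are met with equality.
Solving gives x1 = 1.437538, x2 = 1.749595.
Objective = 82.57·1.437538 + 110.87·1.749595 = 312.6751.

$312.68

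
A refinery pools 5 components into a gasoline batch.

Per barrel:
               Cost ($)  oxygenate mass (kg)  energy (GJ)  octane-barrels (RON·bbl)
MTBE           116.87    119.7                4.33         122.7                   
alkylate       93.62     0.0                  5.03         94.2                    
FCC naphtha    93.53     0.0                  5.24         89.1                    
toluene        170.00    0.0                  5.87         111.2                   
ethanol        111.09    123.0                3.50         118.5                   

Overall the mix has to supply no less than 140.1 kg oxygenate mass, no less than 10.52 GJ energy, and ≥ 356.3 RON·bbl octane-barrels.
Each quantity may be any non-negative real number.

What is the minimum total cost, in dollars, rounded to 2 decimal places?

$334.02

Let x1 = barrels of MTBE, x2 = barrels of alkylate, x3 = barrels of FCC naphtha, x4 = barrels of toluene, x5 = barrels of ethanol.
min 116.87x1 + 93.62x2 + 93.53x3 + 170x4 + 111.09x5 with:
  119.7x1 + 123x5 ≥ 140.1   (oxygenate mass)
  4.33x1 + 5.03x2 + 5.24x3 + 5.87x4 + 3.5x5 ≥ 10.52   (energy)
  122.7x1 + 94.2x2 + 89.1x3 + 111.2x4 + 118.5x5 ≥ 356.3   (octane-barrels)
  x1, x2, x3, x4, x5 ≥ 0.
The cheapest feasible vertex uses only ethanol; MTBE, alkylate, FCC naphtha, toluene are not used. Binding constraint: octane-barrels.
Solving gives x5 = 3.00675.
Total cost: 111.09·3.00675 = 334.0199.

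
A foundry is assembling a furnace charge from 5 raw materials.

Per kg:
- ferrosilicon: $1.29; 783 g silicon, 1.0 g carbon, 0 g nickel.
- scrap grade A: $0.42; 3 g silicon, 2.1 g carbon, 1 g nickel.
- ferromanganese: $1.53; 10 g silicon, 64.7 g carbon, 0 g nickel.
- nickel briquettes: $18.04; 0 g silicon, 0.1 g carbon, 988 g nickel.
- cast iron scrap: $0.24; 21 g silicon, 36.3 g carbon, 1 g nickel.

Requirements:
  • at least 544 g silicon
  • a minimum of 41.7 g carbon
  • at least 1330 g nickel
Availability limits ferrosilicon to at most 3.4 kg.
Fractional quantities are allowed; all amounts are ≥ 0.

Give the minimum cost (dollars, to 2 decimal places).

Set it up as a linear program. Let x1 = kg of ferrosilicon, x2 = kg of scrap grade A, x3 = kg of ferromanganese, x4 = kg of nickel briquettes, x5 = kg of cast iron scrap.
min 1.29x1 + 0.42x2 + 1.53x3 + 18.04x4 + 0.24x5 s.t.:
  783x1 + 3x2 + 10x3 + 21x5 ≥ 544   (silicon)
  1x1 + 2.1x2 + 64.7x3 + 0.1x4 + 36.3x5 ≥ 41.7   (carbon)
  1x2 + 988x4 + 1x5 ≥ 1330   (nickel)
  x1 ≤ 3.4
  x1, x2, x3, x4, x5 ≥ 0.
The cheapest feasible vertex uses only ferrosilicon, nickel briquettes, cast iron scrap; scrap grade A, ferromanganese are not used. The silicon, carbon, nickel requirements are met with equality.
Solving gives x1 = 0.6645, x4 = 1.345, x5 = 1.127.
Objective = 1.29·0.6645 + 18.04·1.345 + 0.24·1.127 = 25.3915.

$25.39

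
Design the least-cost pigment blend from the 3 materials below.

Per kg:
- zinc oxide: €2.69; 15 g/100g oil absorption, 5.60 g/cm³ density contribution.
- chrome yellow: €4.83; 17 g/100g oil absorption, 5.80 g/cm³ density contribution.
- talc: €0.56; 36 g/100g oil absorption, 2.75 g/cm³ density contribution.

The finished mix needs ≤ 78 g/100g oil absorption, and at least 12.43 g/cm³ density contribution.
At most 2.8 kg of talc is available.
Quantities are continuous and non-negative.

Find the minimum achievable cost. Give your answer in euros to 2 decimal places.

Let x1 = kg of zinc oxide, x2 = kg of chrome yellow, x3 = kg of talc.
Minimise 2.69x1 + 4.83x2 + 0.56x3 s.t.:
  15x1 + 17x2 + 36x3 ≤ 78   (oil absorption)
  5.6x1 + 5.8x2 + 2.75x3 ≥ 12.43   (density contribution)
  x3 ≤ 2.8
  x1, x2, x3 ≥ 0.
The optimal basis is {zinc oxide, talc}; chrome yellow drops out. The oil absorption and density contribution requirements are met with equality.
That vertex is x1 = 1.453, x3 = 1.561.
Hence cost = 2.69·1.453 + 0.56·1.561 = €4.7827.

€4.78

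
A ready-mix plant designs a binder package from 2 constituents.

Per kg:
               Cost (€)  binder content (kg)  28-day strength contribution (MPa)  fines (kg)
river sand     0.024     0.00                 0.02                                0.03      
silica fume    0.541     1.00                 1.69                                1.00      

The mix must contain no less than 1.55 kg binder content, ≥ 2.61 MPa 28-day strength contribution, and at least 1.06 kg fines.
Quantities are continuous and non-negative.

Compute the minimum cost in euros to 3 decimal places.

€0.839

Treat it as an LP. Let x1 = kg of river sand, x2 = kg of silica fume.
min 0.024x1 + 0.541x2 subject to:
  1x2 ≥ 1.55   (binder content)
  0.02x1 + 1.69x2 ≥ 2.61   (28-day strength contribution)
  0.03x1 + 1x2 ≥ 1.06   (fines)
  x1, x2 ≥ 0.
At the optimum only silica fume is positive (river sand = 0). There the binder content constraint is tight.
Solving gives x2 = 1.55.
Hence cost = 0.541·1.55 = €0.83855.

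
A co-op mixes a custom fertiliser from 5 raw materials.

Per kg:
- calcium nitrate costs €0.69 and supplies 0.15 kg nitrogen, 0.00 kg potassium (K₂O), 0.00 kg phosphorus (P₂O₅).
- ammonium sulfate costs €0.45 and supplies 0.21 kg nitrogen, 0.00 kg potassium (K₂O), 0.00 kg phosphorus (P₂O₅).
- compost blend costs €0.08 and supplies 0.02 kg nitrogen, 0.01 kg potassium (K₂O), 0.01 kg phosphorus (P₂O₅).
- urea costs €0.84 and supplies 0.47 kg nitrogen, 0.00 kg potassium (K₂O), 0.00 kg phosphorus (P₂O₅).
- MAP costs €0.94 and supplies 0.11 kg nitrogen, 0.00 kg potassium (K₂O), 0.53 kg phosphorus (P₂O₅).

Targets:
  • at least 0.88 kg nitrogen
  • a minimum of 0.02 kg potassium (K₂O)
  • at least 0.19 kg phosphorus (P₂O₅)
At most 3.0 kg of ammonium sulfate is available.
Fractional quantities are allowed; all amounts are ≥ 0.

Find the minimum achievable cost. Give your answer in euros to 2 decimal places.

Let x1 = kg of calcium nitrate, x2 = kg of ammonium sulfate, x3 = kg of compost blend, x4 = kg of urea, x5 = kg of MAP.
Minimize 0.69x1 + 0.45x2 + 0.08x3 + 0.84x4 + 0.94x5 with:
  0.15x1 + 0.21x2 + 0.02x3 + 0.47x4 + 0.11x5 ≥ 0.88   (nitrogen)
  0.01x3 ≥ 0.02   (potassium (K₂O))
  0.01x3 + 0.53x5 ≥ 0.19   (phosphorus (P₂O₅))
  x2 ≤ 3
  x1, x2, x3, x4, x5 ≥ 0.
The minimum-cost mix takes nothing from calcium nitrate, ammonium sulfate — only compost blend, urea, MAP. The nitrogen, potassium (K₂O), phosphorus (P₂O₅) requirements are met with equality.
Solving gives x3 = 2, x4 = 1.712, x5 = 0.3208.
Total cost: 0.08·2 + 0.84·1.712 + 0.94·0.3208 = 1.8996.

€1.90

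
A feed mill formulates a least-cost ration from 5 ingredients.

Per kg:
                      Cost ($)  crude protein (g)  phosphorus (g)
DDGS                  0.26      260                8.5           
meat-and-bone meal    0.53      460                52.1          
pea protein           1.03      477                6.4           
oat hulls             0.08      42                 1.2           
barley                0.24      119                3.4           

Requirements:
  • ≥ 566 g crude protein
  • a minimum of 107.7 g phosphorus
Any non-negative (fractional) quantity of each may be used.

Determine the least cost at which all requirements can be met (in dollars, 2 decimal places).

Treat it as an LP. Let x1 = kg of DDGS, x2 = kg of meat-and-bone meal, x3 = kg of pea protein, x4 = kg of oat hulls, x5 = kg of barley.
min 0.26x1 + 0.53x2 + 1.03x3 + 0.08x4 + 0.24x5 s.t.:
  260x1 + 460x2 + 477x3 + 42x4 + 119x5 ≥ 566   (crude protein)
  8.5x1 + 52.1x2 + 6.4x3 + 1.2x4 + 3.4x5 ≥ 107.7   (phosphorus)
  x1, x2, x3, x4, x5 ≥ 0.
The minimum-cost mix takes nothing from DDGS, pea protein, oat hulls, barley — only meat-and-bone meal. The phosphorus requirement is met with equality.
So meat-and-bone meal = 2.067 kg.
Hence cost = 0.53·2.067 = $1.0955.

$1.10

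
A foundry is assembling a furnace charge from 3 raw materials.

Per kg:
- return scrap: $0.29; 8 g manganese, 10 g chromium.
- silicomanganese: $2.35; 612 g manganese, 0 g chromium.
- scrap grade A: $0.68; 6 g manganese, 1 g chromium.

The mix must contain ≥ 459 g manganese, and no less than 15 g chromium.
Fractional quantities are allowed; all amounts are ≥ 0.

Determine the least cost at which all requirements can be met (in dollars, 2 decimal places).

$2.15

This is a linear program. Let x1 = kg of return scrap, x2 = kg of silicomanganese, x3 = kg of scrap grade A.
Minimize 0.29x1 + 2.35x2 + 0.68x3 subject to:
  8x1 + 612x2 + 6x3 ≥ 459   (manganese)
  10x1 + 1x3 ≥ 15   (chromium)
  x1, x2, x3 ≥ 0.
The minimum-cost mix takes nothing from scrap grade A — only return scrap, silicomanganese. The manganese and chromium requirements are met with equality.
Optimal quantities: return scrap = 1.5 kg, silicomanganese = 0.7304 kg.
Objective = 0.29·1.5 + 2.35·0.7304 = 2.1514.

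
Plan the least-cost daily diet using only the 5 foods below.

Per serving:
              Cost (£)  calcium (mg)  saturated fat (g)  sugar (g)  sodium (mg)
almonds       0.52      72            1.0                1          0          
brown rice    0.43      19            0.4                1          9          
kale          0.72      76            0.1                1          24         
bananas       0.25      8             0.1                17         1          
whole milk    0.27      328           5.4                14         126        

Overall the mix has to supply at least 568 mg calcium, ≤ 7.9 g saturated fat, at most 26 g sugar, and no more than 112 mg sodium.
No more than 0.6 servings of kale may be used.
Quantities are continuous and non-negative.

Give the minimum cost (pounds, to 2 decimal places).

£2.75

Treat it as an LP. Let x1 = servings of almonds, x2 = servings of brown rice, x3 = servings of kale, x4 = servings of bananas, x5 = servings of whole milk.
Minimise 0.52x1 + 0.43x2 + 0.72x3 + 0.25x4 + 0.27x5 with:
  72x1 + 19x2 + 76x3 + 8x4 + 328x5 ≥ 568   (calcium)
  1x1 + 0.4x2 + 0.1x3 + 0.1x4 + 5.4x5 ≤ 7.9   (saturated fat)
  1x1 + 1x2 + 1x3 + 17x4 + 14x5 ≤ 26   (sugar)
  9x2 + 24x3 + 1x4 + 126x5 ≤ 112   (sodium)
  x3 ≤ 0.6
  x1, x2, x3, x4, x5 ≥ 0.
The minimum-cost mix takes nothing from brown rice, bananas — only almonds, kale, whole milk. Binding constraints: calcium, saturated fat, the kale cap.
Optimal quantities: almonds = 4.103 servings, kale = 0.6 servings, whole milk = 0.6921 servings.
Cost = 0.52·4.103 + 0.72·0.6 + 0.27·0.6921 = 2.7524.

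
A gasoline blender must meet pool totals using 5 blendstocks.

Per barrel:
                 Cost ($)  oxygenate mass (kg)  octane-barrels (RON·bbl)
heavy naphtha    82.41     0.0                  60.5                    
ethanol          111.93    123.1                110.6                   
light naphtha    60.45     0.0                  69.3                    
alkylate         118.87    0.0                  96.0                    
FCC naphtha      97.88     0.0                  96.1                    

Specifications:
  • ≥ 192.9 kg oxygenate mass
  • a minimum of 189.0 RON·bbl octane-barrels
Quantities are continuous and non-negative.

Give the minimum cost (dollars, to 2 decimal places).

$189.08

Treat it as an LP. Let x1 = barrels of heavy naphtha, x2 = barrels of ethanol, x3 = barrels of light naphtha, x4 = barrels of alkylate, x5 = barrels of FCC naphtha.
Minimise 82.41x1 + 111.93x2 + 60.45x3 + 118.87x4 + 97.88x5 with:
  123.1x2 ≥ 192.9   (oxygenate mass)
  60.5x1 + 110.6x2 + 69.3x3 + 96x4 + 96.1x5 ≥ 189   (octane-barrels)
  x1, x2, x3, x4, x5 ≥ 0.
The cheapest feasible vertex uses only ethanol, light naphtha; heavy naphtha, alkylate, FCC naphtha are not used. There the oxygenate mass and octane-barrels constraints are tight.
Optimal quantities: ethanol = 1.567 barrels, light naphtha = 0.2264 barrels.
Objective = 111.93·1.567 + 60.45·0.2264 = 189.0802.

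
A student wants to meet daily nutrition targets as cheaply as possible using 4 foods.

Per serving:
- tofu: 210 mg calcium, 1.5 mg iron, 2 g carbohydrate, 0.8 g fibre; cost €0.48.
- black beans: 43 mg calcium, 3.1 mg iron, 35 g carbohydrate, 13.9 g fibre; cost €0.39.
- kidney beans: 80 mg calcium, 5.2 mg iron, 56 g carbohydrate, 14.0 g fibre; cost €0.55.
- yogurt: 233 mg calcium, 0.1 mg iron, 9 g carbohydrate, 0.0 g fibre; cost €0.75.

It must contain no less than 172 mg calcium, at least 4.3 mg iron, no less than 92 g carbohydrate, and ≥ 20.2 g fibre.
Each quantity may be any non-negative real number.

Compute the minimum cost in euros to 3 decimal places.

€0.994

Let x1 = servings of tofu, x2 = servings of black beans, x3 = servings of kidney beans, x4 = servings of yogurt.
Minimise 0.48x1 + 0.39x2 + 0.55x3 + 0.75x4 subject to:
  210x1 + 43x2 + 80x3 + 233x4 ≥ 172   (calcium)
  1.5x1 + 3.1x2 + 5.2x3 + 0.1x4 ≥ 4.3   (iron)
  2x1 + 35x2 + 56x3 + 9x4 ≥ 92   (carbohydrate)
  0.8x1 + 13.9x2 + 14x3 ≥ 20.2   (fibre)
  x1, x2, x3, x4 ≥ 0.
The optimal basis is {tofu, kidney beans}; black beans, yogurt drop out. There the calcium and carbohydrate constraints are tight.
Optimal quantities: tofu = 0.1959 servings, kidney beans = 1.636 servings.
Cost = 0.48·0.1959 + 0.55·1.636 = 0.99383.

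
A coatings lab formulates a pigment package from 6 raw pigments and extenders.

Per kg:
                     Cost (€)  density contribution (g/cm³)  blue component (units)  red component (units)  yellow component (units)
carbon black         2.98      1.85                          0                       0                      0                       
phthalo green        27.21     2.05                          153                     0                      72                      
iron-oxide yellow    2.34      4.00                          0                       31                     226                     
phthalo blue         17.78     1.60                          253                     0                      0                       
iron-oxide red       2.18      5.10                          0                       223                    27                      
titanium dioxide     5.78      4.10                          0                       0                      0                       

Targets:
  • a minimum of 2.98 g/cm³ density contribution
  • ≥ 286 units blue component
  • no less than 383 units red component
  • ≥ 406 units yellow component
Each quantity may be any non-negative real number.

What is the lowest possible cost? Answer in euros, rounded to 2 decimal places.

€27.14

Let x1 = kg of carbon black, x2 = kg of phthalo green, x3 = kg of iron-oxide yellow, x4 = kg of phthalo blue, x5 = kg of iron-oxide red, x6 = kg of titanium dioxide.
Minimize 2.98x1 + 27.21x2 + 2.34x3 + 17.78x4 + 2.18x5 + 5.78x6 s.t.:
  1.85x1 + 2.05x2 + 4x3 + 1.6x4 + 5.1x5 + 4.1x6 ≥ 2.98   (density contribution)
  153x2 + 253x4 ≥ 286   (blue component)
  31x3 + 223x5 ≥ 383   (red component)
  72x2 + 226x3 + 27x5 ≥ 406   (yellow component)
  x1, x2, x3, x4, x5, x6 ≥ 0.
The minimum-cost mix takes nothing from carbon black, phthalo green, titanium dioxide — only iron-oxide yellow, phthalo blue, iron-oxide red. Binding constraints: blue component, red component, yellow component.
Solving gives x3 = 1.6181, x4 = 1.1304, x5 = 1.4925.
Objective = 2.34·1.6181 + 17.78·1.1304 + 2.18·1.4925 = 27.1385.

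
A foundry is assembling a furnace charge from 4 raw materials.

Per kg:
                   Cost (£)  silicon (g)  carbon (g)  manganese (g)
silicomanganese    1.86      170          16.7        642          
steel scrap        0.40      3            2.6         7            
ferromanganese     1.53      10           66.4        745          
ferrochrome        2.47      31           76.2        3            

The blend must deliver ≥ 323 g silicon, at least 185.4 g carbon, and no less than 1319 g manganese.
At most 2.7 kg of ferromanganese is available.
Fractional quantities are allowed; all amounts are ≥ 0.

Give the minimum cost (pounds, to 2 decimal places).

Treat it as an LP. Let x1 = kg of silicomanganese, x2 = kg of steel scrap, x3 = kg of ferromanganese, x4 = kg of ferrochrome.
Minimize 1.86x1 + 0.4x2 + 1.53x3 + 2.47x4 with:
  170x1 + 3x2 + 10x3 + 31x4 ≥ 323   (silicon)
  16.7x1 + 2.6x2 + 66.4x3 + 76.2x4 ≥ 185.4   (carbon)
  642x1 + 7x2 + 745x3 + 3x4 ≥ 1319   (manganese)
  x3 ≤ 2.7
  x1, x2, x3, x4 ≥ 0.
The minimum-cost mix takes nothing from steel scrap, ferrochrome — only silicomanganese, ferromanganese. There the silicon and carbon constraints are tight.
That vertex is x1 = 1.762, x3 = 2.349.
Objective = 1.86·1.762 + 1.53·2.349 = 6.8713.

£6.87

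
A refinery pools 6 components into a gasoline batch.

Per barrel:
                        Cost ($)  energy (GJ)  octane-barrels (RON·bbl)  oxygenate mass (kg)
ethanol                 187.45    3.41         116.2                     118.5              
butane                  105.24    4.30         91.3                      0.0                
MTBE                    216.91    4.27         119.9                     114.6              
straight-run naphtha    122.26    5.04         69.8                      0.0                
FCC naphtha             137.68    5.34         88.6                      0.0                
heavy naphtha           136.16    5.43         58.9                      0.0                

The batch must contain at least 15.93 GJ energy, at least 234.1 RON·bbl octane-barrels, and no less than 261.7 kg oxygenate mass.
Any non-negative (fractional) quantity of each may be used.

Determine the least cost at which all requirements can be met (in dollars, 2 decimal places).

$617.72

Let x1 = barrels of ethanol, x2 = barrels of butane, x3 = barrels of MTBE, x4 = barrels of straight-run naphtha, x5 = barrels of FCC naphtha, x6 = barrels of heavy naphtha.
Minimize 187.45x1 + 105.24x2 + 216.91x3 + 122.26x4 + 137.68x5 + 136.16x6 subject to:
  3.41x1 + 4.3x2 + 4.27x3 + 5.04x4 + 5.34x5 + 5.43x6 ≥ 15.93   (energy)
  116.2x1 + 91.3x2 + 119.9x3 + 69.8x4 + 88.6x5 + 58.9x6 ≥ 234.1   (octane-barrels)
  118.5x1 + 114.6x3 ≥ 261.7   (oxygenate mass)
  x1, x2, x3, x4, x5, x6 ≥ 0.
The cheapest feasible vertex uses only ethanol, straight-run naphtha; butane, MTBE, FCC naphtha, heavy naphtha are not used. The energy and oxygenate mass requirements are met with equality.
That vertex is x1 = 2.20844, x4 = 1.66651.
Total cost: 187.45·2.20844 + 122.26·1.66651 = 617.7196.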